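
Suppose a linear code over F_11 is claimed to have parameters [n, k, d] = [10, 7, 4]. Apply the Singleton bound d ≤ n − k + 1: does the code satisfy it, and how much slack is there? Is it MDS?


Singleton RHS = n − k + 1 = 4, slack = 0, bound satisfied, MDS.

Singleton bound: d ≤ n − k + 1.
Here n = 10, k = 7, so n − k + 1 = 4.
Given d = 4, check d ≤ 4: YES.
Slack = (n − k + 1) − d = 0.
The code is MDS (slack = 0).
Description: the claimed parameters are [10, 7, 4]_11; such a code would be MDS (meets Singleton bound).


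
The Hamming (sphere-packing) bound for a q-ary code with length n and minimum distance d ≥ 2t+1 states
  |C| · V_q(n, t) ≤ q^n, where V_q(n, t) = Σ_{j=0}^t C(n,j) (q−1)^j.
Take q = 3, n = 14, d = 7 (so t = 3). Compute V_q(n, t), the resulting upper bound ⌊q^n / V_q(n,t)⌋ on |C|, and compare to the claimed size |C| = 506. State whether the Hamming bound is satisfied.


V_q(n, t) = 3305, q^n = 4782969, Hamming bound = 1447, |C| = 506 ≤ bound (satisfied).

Step 1: Compute V_q(n, t) = Σ_{j=0}^3 C(n, j) (q−1)^j.
  j = 0: C(14,0)·(2)^0 = 1·1 = 1.
  j = 1: C(14,1)·(2)^1 = 14·2 = 28.
  j = 2: C(14,2)·(2)^2 = 91·4 = 364.
  j = 3: C(14,3)·(2)^3 = 364·8 = 2912.
  V_q(n, t) = 1 + 28 + 364 + 2912 = 3305.
Step 2: q^n = 3^14 = 4782969.
Step 3: Hamming bound ⌊q^n / V_q(n,t)⌋ = ⌊4782969/3305⌋ = 1447.
Step 4: Compare |C| = 506 to 1447: satisfied.
The claimed |C| lies below the Hamming bound.


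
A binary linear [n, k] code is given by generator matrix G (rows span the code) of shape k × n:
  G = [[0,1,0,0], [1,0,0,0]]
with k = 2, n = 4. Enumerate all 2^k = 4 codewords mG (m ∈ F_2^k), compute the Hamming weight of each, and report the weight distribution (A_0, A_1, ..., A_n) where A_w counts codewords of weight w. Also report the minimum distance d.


Weight distribution: A_0 = 1, A_1 = 2, A_2 = 1. Minimum distance d = 1.

Enumerate all 2^2 = 4 messages m ∈ F_2^2.
For each, compute codeword c = mG in F_2^4, then tally its weight.
  m = 00 → c = 0000, weight = 0.
  m = 10 → c = 0100, weight = 1.
  m = 01 → c = 1000, weight = 1.
  m = 11 → c = 1100, weight = 2.
Tally weights:
  weight 0: 1 codewords.
  weight 1: 2 codewords.
  weight 2: 1 codewords.
Minimum distance d = smallest w > 0 with A_w > 0 = 1.
Sanity: Σ A_w = 4 = 2^2 = 4 ✓.


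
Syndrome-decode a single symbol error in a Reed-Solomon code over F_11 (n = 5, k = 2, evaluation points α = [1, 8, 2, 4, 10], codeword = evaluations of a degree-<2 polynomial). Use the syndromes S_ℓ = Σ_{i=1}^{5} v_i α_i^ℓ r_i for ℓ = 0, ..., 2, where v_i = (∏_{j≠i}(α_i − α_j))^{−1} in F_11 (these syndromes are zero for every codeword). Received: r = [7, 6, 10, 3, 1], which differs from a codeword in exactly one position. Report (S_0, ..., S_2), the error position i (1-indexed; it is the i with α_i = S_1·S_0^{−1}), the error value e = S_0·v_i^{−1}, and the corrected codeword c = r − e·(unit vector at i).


S = (9, 3, 1), error at position 4, error magnitude e = 9, c = [7, 6, 10, 5, 1].

Step 1: column multipliers v_i = (∏_{j≠i}(α_i − α_j))^{−1} mod 11.
  i = 1 (α = 1): (1−8)(1−2)(1−4)(1−10) = (−7)·(−1)·(−3)·(−9) = 189 ≡ 2, so v_1 = 2^{−1} = 6 (mod 11).
  i = 2 (α = 8): (8−1)(8−2)(8−4)(8−10) = 7·6·4·(−2) = −336 ≡ 5, so v_2 = 5^{−1} = 9 (mod 11).
  i = 3 (α = 2): (2−1)(2−8)(2−4)(2−10) = 1·(−6)·(−2)·(−8) = −96 ≡ 3, so v_3 = 3^{−1} = 4 (mod 11).
  i = 4 (α = 4): (4−1)(4−8)(4−2)(4−10) = 3·(−4)·2·(−6) = 144 ≡ 1, so v_4 = 1^{−1} = 1 (mod 11).
  i = 5 (α = 10): (10−1)(10−8)(10−2)(10−4) = 9·2·8·6 = 864 ≡ 6, so v_5 = 6^{−1} = 2 (mod 11).
  v = [6, 9, 4, 1, 2].
Step 2: syndromes of r = [7, 6, 10, 3, 1] (all sums mod 11).
  S_0 = Σ v_i r_i = 6·7 + 9·6 + 4·10 + 1·3 + 2·1 = 141 ≡ 9.
  S_1 = Σ v_i α_i r_i = 6·1·7 + 9·8·6 + 4·2·10 + 1·4·3 + 2·10·1 = 586 ≡ 3.
  α_i^2 mod 11 = [1, 9, 4, 5, 1].
  S_2 = Σ v_i α_i^2 r_i = 6·1·7 + 9·9·6 + 4·4·10 + 1·5·3 + 2·1·1 = 705 ≡ 1.
  S = (9, 3, 1) ≠ 0, so r is not a codeword (an error is present).
Step 3: locate the error. For a single error e at position i, S_ℓ = v_i·e·α_i^ℓ, so α_err = S_1/S_0.
  S_0^{−1} = 9^{−1} = 5 (mod 11), so α_err = 3·5 = 15 ≡ 4 = α_4. Error position i = 4.
  Consistency check: S_2/S_1 = 1·4 = 4 ≡ 4 = α_err ✓ (single-error assumption holds).
Step 4: error magnitude e = S_0/v_4 = S_0·∏_{j≠4}(α_4 − α_j) = 9·1 = 9 ≡ 9 (mod 11).
Step 5: correct position 4: c_4 = r_4 − e = 3 − 9 ≡ 5 (mod 11). Hence c = [7, 6, 10, 5, 1].
  Check: interpolating c through the α_i gives m(x) = 4 + 3·x (degree < 2) with m(α_i) = c_i for every i, so c is indeed a codeword.


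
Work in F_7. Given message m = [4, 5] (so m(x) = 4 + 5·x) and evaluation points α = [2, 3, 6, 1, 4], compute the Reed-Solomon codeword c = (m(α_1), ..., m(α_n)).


c = [0, 5, 6, 2, 3]

Message polynomial: m(x) = 4 + 5·x (mod 7).
For each evaluation point α_i, compute m(α_i) mod 7:
  α_1 = 2: Horner steps 5 → 0, so m(2) = 0.
  α_2 = 3: Horner steps 5 → 5, so m(3) = 5.
  α_3 = 6: Horner steps 5 → 6, so m(6) = 6.
  α_4 = 1: Horner steps 5 → 2, so m(1) = 2.
  α_5 = 4: Horner steps 5 → 3, so m(4) = 3.
Codeword c = [0, 5, 6, 2, 3] ∈ F_7^5.


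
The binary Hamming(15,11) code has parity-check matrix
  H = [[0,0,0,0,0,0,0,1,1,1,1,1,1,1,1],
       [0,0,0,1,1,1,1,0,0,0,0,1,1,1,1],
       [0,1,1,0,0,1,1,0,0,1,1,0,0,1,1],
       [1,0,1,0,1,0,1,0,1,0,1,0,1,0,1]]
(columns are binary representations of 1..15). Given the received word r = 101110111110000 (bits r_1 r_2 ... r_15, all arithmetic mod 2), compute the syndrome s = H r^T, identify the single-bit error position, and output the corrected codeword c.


s = (0, 1, 0, 0)^T, error position = 4, corrected codeword c = 101010111110000

Compute s = H r^T mod 2 one row at a time:
  s_1 = 1 + 1 + 1 + 1 + 0 + 0 + 0 + 0 = 4 ≡ 0 (mod 2).
  s_2 = 1 + 1 + 0 + 1 + 0 + 0 + 0 + 0 = 3 ≡ 1 (mod 2).
  s_3 = 0 + 1 + 0 + 1 + 1 + 1 + 0 + 0 = 4 ≡ 0 (mod 2).
  s_4 = 1 + 1 + 1 + 1 + 1 + 1 + 0 + 0 = 6 ≡ 0 (mod 2).
s = (0, 1, 0, 0)^T — this equals column 4 of H (binary 0100), so error is at position 4.
Correct: flip bit 4 of r = 101110111110000 to get c = 101010111110000.


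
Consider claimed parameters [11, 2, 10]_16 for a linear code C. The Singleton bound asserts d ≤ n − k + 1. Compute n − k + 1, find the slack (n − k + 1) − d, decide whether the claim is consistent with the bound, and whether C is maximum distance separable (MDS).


Singleton RHS = n − k + 1 = 10, slack = 0, bound satisfied, MDS.

Singleton bound: d ≤ n − k + 1.
Here n = 11, k = 2, so n − k + 1 = 10.
Given d = 10, check d ≤ 10: YES.
Slack = (n − k + 1) − d = 0.
The code is MDS (slack = 0).
Description: the claimed parameters are [11, 2, 10]_16; such a code would be MDS (meets Singleton bound).


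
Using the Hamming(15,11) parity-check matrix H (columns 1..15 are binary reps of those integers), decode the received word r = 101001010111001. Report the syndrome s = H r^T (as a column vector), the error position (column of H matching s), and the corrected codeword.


s = (1, 1, 1, 0)^T, error position = 14, corrected codeword c = 101001010111011

Compute s = H r^T mod 2 one row at a time:
  s_1 = 1 + 0 + 1 + 1 + 1 + 0 + 0 + 1 = 5 ≡ 1 (mod 2).
  s_2 = 0 + 0 + 1 + 0 + 1 + 0 + 0 + 1 = 3 ≡ 1 (mod 2).
  s_3 = 0 + 1 + 1 + 0 + 1 + 1 + 0 + 1 = 5 ≡ 1 (mod 2).
  s_4 = 1 + 1 + 0 + 0 + 0 + 1 + 0 + 1 = 4 ≡ 0 (mod 2).
s = (1, 1, 1, 0)^T — this equals column 14 of H (binary 1110), so error is at position 14.
Correct: flip bit 14 of r = 101001010111001 to get c = 101001010111011.


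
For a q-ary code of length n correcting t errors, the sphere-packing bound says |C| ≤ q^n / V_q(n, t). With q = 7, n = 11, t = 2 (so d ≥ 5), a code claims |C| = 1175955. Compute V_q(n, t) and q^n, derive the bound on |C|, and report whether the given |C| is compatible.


V_q(n, t) = 2047, q^n = 1977326743, Hamming bound = 965963, |C| = 1175955 > bound (violated).

Step 1: Compute V_q(n, t) = Σ_{j=0}^2 C(n, j) (q−1)^j.
  j = 0: C(11,0)·(6)^0 = 1·1 = 1.
  j = 1: C(11,1)·(6)^1 = 11·6 = 66.
  j = 2: C(11,2)·(6)^2 = 55·36 = 1980.
  V_q(n, t) = 1 + 66 + 1980 = 2047.
Step 2: q^n = 7^11 = 1977326743.
Step 3: Hamming bound ⌊q^n / V_q(n,t)⌋ = ⌊1977326743/2047⌋ = 965963.
Step 4: Compare |C| = 1175955 to 965963: violated.
The claimed |C| lies above the Hamming bound, so no 7-ary code of length 11 with d ≥ 5 can have 1175955 codewords.


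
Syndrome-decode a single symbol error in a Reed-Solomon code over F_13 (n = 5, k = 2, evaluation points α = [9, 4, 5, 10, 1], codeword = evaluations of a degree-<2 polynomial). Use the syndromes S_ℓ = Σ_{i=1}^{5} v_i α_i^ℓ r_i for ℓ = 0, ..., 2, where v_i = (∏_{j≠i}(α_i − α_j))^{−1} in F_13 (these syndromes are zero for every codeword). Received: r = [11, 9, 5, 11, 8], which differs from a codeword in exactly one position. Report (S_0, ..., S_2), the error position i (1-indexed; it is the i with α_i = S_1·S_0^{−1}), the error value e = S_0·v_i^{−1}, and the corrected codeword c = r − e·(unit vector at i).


S = (1, 9, 3), error at position 1, error magnitude e = 9, c = [2, 9, 5, 11, 8].

Step 1: column multipliers v_i = (∏_{j≠i}(α_i − α_j))^{−1} mod 13.
  i = 1 (α = 9): (9−4)(9−5)(9−10)(9−1) = 5·4·(−1)·8 = −160 ≡ 9, so v_1 = 9^{−1} = 3 (mod 13).
  i = 2 (α = 4): (4−9)(4−5)(4−10)(4−1) = (−5)·(−1)·(−6)·3 = −90 ≡ 1, so v_2 = 1^{−1} = 1 (mod 13).
  i = 3 (α = 5): (5−9)(5−4)(5−10)(5−1) = (−4)·1·(−5)·4 = 80 ≡ 2, so v_3 = 2^{−1} = 7 (mod 13).
  i = 4 (α = 10): (10−9)(10−4)(10−5)(10−1) = 1·6·5·9 = 270 ≡ 10, so v_4 = 10^{−1} = 4 (mod 13).
  i = 5 (α = 1): (1−9)(1−4)(1−5)(1−10) = (−8)·(−3)·(−4)·(−9) = 864 ≡ 6, so v_5 = 6^{−1} = 11 (mod 13).
  v = [3, 1, 7, 4, 11].
Step 2: syndromes of r = [11, 9, 5, 11, 8] (all sums mod 13).
  S_0 = Σ v_i r_i = 3·11 + 1·9 + 7·5 + 4·11 + 11·8 = 209 ≡ 1.
  S_1 = Σ v_i α_i r_i = 3·9·11 + 1·4·9 + 7·5·5 + 4·10·11 + 11·1·8 = 1036 ≡ 9.
  α_i^2 mod 13 = [3, 3, 12, 9, 1].
  S_2 = Σ v_i α_i^2 r_i = 3·3·11 + 1·3·9 + 7·12·5 + 4·9·11 + 11·1·8 = 1030 ≡ 3.
  S = (1, 9, 3) ≠ 0, so r is not a codeword (an error is present).
Step 3: locate the error. For a single error e at position i, S_ℓ = v_i·e·α_i^ℓ, so α_err = S_1/S_0.
  S_0^{−1} = 1^{−1} = 1 (mod 13), so α_err = 9·1 = 9 ≡ 9 = α_1. Error position i = 1.
  Consistency check: S_2/S_1 = 3·3 = 9 ≡ 9 = α_err ✓ (single-error assumption holds).
Step 4: error magnitude e = S_0/v_1 = S_0·∏_{j≠1}(α_1 − α_j) = 1·9 = 9 ≡ 9 (mod 13).
Step 5: correct position 1: c_1 = r_1 − e = 11 − 9 ≡ 2 (mod 13). Hence c = [2, 9, 5, 11, 8].
  Check: interpolating c through the α_i gives m(x) = 12 + 9·x (degree < 2) with m(α_i) = c_i for every i, so c is indeed a codeword.


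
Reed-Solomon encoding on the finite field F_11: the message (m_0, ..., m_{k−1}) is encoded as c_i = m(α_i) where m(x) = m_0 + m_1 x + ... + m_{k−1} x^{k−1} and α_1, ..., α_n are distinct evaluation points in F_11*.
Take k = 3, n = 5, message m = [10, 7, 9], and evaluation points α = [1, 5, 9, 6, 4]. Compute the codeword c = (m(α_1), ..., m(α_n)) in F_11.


c = [4, 6, 10, 2, 6]

Message polynomial: m(x) = 10 + 7·x + 9·x^2 (mod 11).
For each evaluation point α_i, compute m(α_i) mod 11:
  α_1 = 1: Horner steps 9 → 5 → 4, so m(1) = 4.
  α_2 = 5: Horner steps 9 → 8 → 6, so m(5) = 6.
  α_3 = 9: Horner steps 9 → 0 → 10, so m(9) = 10.
  α_4 = 6: Horner steps 9 → 6 → 2, so m(6) = 2.
  α_5 = 4: Horner steps 9 → 10 → 6, so m(4) = 6.
Codeword c = [4, 6, 10, 2, 6] ∈ F_11^5.


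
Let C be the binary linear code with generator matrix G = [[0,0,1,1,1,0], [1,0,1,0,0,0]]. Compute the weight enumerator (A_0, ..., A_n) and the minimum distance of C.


Weight distribution: A_0 = 1, A_2 = 1, A_3 = 2. Minimum distance d = 2.

Enumerate all 2^2 = 4 messages m ∈ F_2^2.
For each, compute codeword c = mG in F_2^6, then tally its weight.
  m = 00 → c = 000000, weight = 0.
  m = 10 → c = 001110, weight = 3.
  m = 01 → c = 101000, weight = 2.
  m = 11 → c = 100110, weight = 3.
Tally weights:
  weight 0: 1 codewords.
  weight 2: 1 codewords.
  weight 3: 2 codewords.
Minimum distance d = smallest w > 0 with A_w > 0 = 2.
Sanity: Σ A_w = 4 = 2^2 = 4 ✓.


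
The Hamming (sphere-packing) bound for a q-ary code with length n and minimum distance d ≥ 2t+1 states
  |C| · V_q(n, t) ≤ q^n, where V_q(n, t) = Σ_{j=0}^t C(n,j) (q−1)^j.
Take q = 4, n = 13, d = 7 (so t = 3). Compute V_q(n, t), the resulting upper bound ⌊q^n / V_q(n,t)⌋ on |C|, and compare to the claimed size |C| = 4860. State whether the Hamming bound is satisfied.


V_q(n, t) = 8464, q^n = 67108864, Hamming bound = 7928, |C| = 4860 ≤ bound (satisfied).

Step 1: Compute V_q(n, t) = Σ_{j=0}^3 C(n, j) (q−1)^j.
  j = 0: C(13,0)·(3)^0 = 1·1 = 1.
  j = 1: C(13,1)·(3)^1 = 13·3 = 39.
  j = 2: C(13,2)·(3)^2 = 78·9 = 702.
  j = 3: C(13,3)·(3)^3 = 286·27 = 7722.
  V_q(n, t) = 1 + 39 + 702 + 7722 = 8464.
Step 2: q^n = 4^13 = 67108864.
Step 3: Hamming bound ⌊q^n / V_q(n,t)⌋ = ⌊67108864/8464⌋ = 7928.
Step 4: Compare |C| = 4860 to 7928: satisfied.
The claimed |C| lies below the Hamming bound.


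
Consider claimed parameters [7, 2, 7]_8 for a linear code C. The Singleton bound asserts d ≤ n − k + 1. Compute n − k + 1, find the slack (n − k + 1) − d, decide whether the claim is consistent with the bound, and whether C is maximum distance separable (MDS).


Singleton RHS = n − k + 1 = 6, slack = -1, bound violated (no such code; not MDS).

Singleton bound: d ≤ n − k + 1.
Here n = 7, k = 2, so n − k + 1 = 6.
Given d = 7, check d ≤ 6: NO.
Slack = (n − k + 1) − d = -1.
The slack is negative: d = 7 exceeds n − k + 1 = 6 by 1, so the Singleton bound is violated and no linear [7, 2, 7]_8 code can exist. In particular it is not MDS (MDS requires d = n − k + 1 exactly).
Description: the claimed parameters are [7, 2, 7]_8; such a code would be impossible (violates the Singleton bound).


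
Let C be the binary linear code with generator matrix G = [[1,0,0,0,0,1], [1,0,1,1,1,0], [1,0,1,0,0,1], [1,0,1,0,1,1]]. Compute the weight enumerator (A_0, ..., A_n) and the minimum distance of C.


Weight distribution: A_0 = 1, A_1 = 2, A_2 = 4, A_3 = 6, A_4 = 3. Minimum distance d = 1.

Enumerate all 2^4 = 16 messages m ∈ F_2^4.
For each, compute codeword c = mG in F_2^6, then tally its weight.
  m = 0000 → c = 000000, weight = 0.
  m = 1000 → c = 100001, weight = 2.
  m = 0100 → c = 101110, weight = 4.
  m = 1100 → c = 001111, weight = 4.
  m = 0010 → c = 101001, weight = 3.
  m = 1010 → c = 001000, weight = 1.
  m = 0110 → c = 000111, weight = 3.
  m = 1110 → c = 100110, weight = 3.
  m = 0001 → c = 101011, weight = 4.
  m = 1001 → c = 001010, weight = 2.
  m = 0101 → c = 000101, weight = 2.
  m = 1101 → c = 100100, weight = 2.
  m = 0011 → c = 000010, weight = 1.
  m = 1011 → c = 100011, weight = 3.
  m = 0111 → c = 101100, weight = 3.
  m = 1111 → c = 001101, weight = 3.
Tally weights:
  weight 0: 1 codewords.
  weight 1: 2 codewords.
  weight 2: 4 codewords.
  weight 3: 6 codewords.
  weight 4: 3 codewords.
Minimum distance d = smallest w > 0 with A_w > 0 = 1.
Sanity: Σ A_w = 16 = 2^4 = 16 ✓.


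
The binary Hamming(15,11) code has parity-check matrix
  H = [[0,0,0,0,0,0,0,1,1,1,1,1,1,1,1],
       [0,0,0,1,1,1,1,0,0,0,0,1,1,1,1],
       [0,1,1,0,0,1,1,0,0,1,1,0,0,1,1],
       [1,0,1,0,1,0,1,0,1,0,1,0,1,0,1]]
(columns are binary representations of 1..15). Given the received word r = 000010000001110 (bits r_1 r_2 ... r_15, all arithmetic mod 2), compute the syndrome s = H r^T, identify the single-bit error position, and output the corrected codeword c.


s = (1, 0, 1, 0)^T, error position = 10, corrected codeword c = 000010000101110

Compute s = H r^T mod 2 one row at a time:
  s_1 = 0 + 0 + 0 + 0 + 1 + 1 + 1 + 0 = 3 ≡ 1 (mod 2).
  s_2 = 0 + 1 + 0 + 0 + 1 + 1 + 1 + 0 = 4 ≡ 0 (mod 2).
  s_3 = 0 + 0 + 0 + 0 + 0 + 0 + 1 + 0 = 1 ≡ 1 (mod 2).
  s_4 = 0 + 0 + 1 + 0 + 0 + 0 + 1 + 0 = 2 ≡ 0 (mod 2).
s = (1, 0, 1, 0)^T — this equals column 10 of H (binary 1010), so error is at position 10.
Correct: flip bit 10 of r = 000010000001110 to get c = 000010000101110.


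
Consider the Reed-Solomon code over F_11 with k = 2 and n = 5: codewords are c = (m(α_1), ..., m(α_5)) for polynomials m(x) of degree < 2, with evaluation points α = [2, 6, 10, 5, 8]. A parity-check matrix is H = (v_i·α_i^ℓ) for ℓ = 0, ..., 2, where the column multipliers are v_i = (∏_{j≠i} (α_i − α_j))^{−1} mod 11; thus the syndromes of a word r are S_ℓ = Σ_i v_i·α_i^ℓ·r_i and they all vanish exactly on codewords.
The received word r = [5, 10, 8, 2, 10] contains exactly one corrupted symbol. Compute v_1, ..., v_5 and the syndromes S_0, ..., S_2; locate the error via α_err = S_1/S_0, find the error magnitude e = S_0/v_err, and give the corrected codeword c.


S = (2, 1, 6), error at position 2, error magnitude e = 9, c = [5, 1, 8, 2, 10].

Step 1: column multipliers v_i = (∏_{j≠i}(α_i − α_j))^{−1} mod 11.
  i = 1 (α = 2): (2−6)(2−10)(2−5)(2−8) = (−4)·(−8)·(−3)·(−6) = 576 ≡ 4, so v_1 = 4^{−1} = 3 (mod 11).
  i = 2 (α = 6): (6−2)(6−10)(6−5)(6−8) = 4·(−4)·1·(−2) = 32 ≡ 10, so v_2 = 10^{−1} = 10 (mod 11).
  i = 3 (α = 10): (10−2)(10−6)(10−5)(10−8) = 8·4·5·2 = 320 ≡ 1, so v_3 = 1^{−1} = 1 (mod 11).
  i = 4 (α = 5): (5−2)(5−6)(5−10)(5−8) = 3·(−1)·(−5)·(−3) = −45 ≡ 10, so v_4 = 10^{−1} = 10 (mod 11).
  i = 5 (α = 8): (8−2)(8−6)(8−10)(8−5) = 6·2·(−2)·3 = −72 ≡ 5, so v_5 = 5^{−1} = 9 (mod 11).
  v = [3, 10, 1, 10, 9].
Step 2: syndromes of r = [5, 10, 8, 2, 10] (all sums mod 11).
  S_0 = Σ v_i r_i = 3·5 + 10·10 + 1·8 + 10·2 + 9·10 = 233 ≡ 2.
  S_1 = Σ v_i α_i r_i = 3·2·5 + 10·6·10 + 1·10·8 + 10·5·2 + 9·8·10 = 1530 ≡ 1.
  α_i^2 mod 11 = [4, 3, 1, 3, 9].
  S_2 = Σ v_i α_i^2 r_i = 3·4·5 + 10·3·10 + 1·1·8 + 10·3·2 + 9·9·10 = 1238 ≡ 6.
  S = (2, 1, 6) ≠ 0, so r is not a codeword (an error is present).
Step 3: locate the error. For a single error e at position i, S_ℓ = v_i·e·α_i^ℓ, so α_err = S_1/S_0.
  S_0^{−1} = 2^{−1} = 6 (mod 11), so α_err = 1·6 = 6 ≡ 6 = α_2. Error position i = 2.
  Consistency check: S_2/S_1 = 6·1 = 6 ≡ 6 = α_err ✓ (single-error assumption holds).
Step 4: error magnitude e = S_0/v_2 = S_0·∏_{j≠2}(α_2 − α_j) = 2·10 = 20 ≡ 9 (mod 11).
Step 5: correct position 2: c_2 = r_2 − e = 10 − 9 ≡ 1 (mod 11). Hence c = [5, 1, 8, 2, 10].
  Check: interpolating c through the α_i gives m(x) = 7 + 10·x (degree < 2) with m(α_i) = c_i for every i, so c is indeed a codeword.


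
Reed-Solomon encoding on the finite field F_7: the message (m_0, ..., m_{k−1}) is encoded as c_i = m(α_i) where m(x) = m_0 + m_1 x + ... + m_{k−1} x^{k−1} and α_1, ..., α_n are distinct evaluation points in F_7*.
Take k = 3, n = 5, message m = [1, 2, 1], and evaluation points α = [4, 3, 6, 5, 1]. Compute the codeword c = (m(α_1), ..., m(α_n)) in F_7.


c = [4, 2, 0, 1, 4]

Message polynomial: m(x) = 1 + 2·x + 1·x^2 (mod 7).
For each evaluation point α_i, compute m(α_i) mod 7:
  α_1 = 4: Horner steps 1 → 6 → 4, so m(4) = 4.
  α_2 = 3: Horner steps 1 → 5 → 2, so m(3) = 2.
  α_3 = 6: Horner steps 1 → 1 → 0, so m(6) = 0.
  α_4 = 5: Horner steps 1 → 0 → 1, so m(5) = 1.
  α_5 = 1: Horner steps 1 → 3 → 4, so m(1) = 4.
Codeword c = [4, 2, 0, 1, 4] ∈ F_7^5.


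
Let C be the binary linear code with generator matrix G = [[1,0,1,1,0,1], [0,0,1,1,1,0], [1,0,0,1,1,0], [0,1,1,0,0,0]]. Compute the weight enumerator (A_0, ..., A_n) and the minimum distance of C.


Weight distribution: A_0 = 1, A_2 = 4, A_3 = 6, A_4 = 3, A_5 = 2. Minimum distance d = 2.

Enumerate all 2^4 = 16 messages m ∈ F_2^4.
For each, compute codeword c = mG in F_2^6, then tally its weight.
  m = 0000 → c = 000000, weight = 0.
  m = 1000 → c = 101101, weight = 4.
  m = 0100 → c = 001110, weight = 3.
  m = 1100 → c = 100011, weight = 3.
  m = 0010 → c = 100110, weight = 3.
  m = 1010 → c = 001011, weight = 3.
  m = 0110 → c = 101000, weight = 2.
  m = 1110 → c = 000101, weight = 2.
  m = 0001 → c = 011000, weight = 2.
  m = 1001 → c = 110101, weight = 4.
  m = 0101 → c = 010110, weight = 3.
  m = 1101 → c = 111011, weight = 5.
  m = 0011 → c = 111110, weight = 5.
  m = 1011 → c = 010011, weight = 3.
  m = 0111 → c = 110000, weight = 2.
  m = 1111 → c = 011101, weight = 4.
Tally weights:
  weight 0: 1 codewords.
  weight 2: 4 codewords.
  weight 3: 6 codewords.
  weight 4: 3 codewords.
  weight 5: 2 codewords.
Minimum distance d = smallest w > 0 with A_w > 0 = 2.
Sanity: Σ A_w = 16 = 2^4 = 16 ✓.


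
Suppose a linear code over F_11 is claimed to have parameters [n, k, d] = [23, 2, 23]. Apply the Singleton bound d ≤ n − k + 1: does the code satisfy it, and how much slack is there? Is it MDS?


Singleton RHS = n − k + 1 = 22, slack = -1, bound violated (no such code; not MDS).

Singleton bound: d ≤ n − k + 1.
Here n = 23, k = 2, so n − k + 1 = 22.
Given d = 23, check d ≤ 22: NO.
Slack = (n − k + 1) − d = -1.
The slack is negative: d = 23 exceeds n − k + 1 = 22 by 1, so the Singleton bound is violated and no linear [23, 2, 23]_11 code can exist. In particular it is not MDS (MDS requires d = n − k + 1 exactly).
Description: the claimed parameters are [23, 2, 23]_11; such a code would be impossible (violates the Singleton bound).


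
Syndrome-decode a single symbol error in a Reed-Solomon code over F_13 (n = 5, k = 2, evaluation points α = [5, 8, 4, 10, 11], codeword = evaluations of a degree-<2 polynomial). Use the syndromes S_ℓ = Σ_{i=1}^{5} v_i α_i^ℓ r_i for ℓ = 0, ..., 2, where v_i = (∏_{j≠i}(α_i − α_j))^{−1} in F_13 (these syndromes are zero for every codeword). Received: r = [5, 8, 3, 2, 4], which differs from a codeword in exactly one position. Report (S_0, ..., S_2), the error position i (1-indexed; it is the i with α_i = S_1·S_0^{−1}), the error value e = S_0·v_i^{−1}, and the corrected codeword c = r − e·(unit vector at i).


S = (7, 4, 6), error at position 2, error magnitude e = 10, c = [5, 11, 3, 2, 4].

Step 1: column multipliers v_i = (∏_{j≠i}(α_i − α_j))^{−1} mod 13.
  i = 1 (α = 5): (5−8)(5−4)(5−10)(5−11) = (−3)·1·(−5)·(−6) = −90 ≡ 1, so v_1 = 1^{−1} = 1 (mod 13).
  i = 2 (α = 8): (8−5)(8−4)(8−10)(8−11) = 3·4·(−2)·(−3) = 72 ≡ 7, so v_2 = 7^{−1} = 2 (mod 13).
  i = 3 (α = 4): (4−5)(4−8)(4−10)(4−11) = (−1)·(−4)·(−6)·(−7) = 168 ≡ 12, so v_3 = 12^{−1} = 12 (mod 13).
  i = 4 (α = 10): (10−5)(10−8)(10−4)(10−11) = 5·2·6·(−1) = −60 ≡ 5, so v_4 = 5^{−1} = 8 (mod 13).
  i = 5 (α = 11): (11−5)(11−8)(11−4)(11−10) = 6·3·7·1 = 126 ≡ 9, so v_5 = 9^{−1} = 3 (mod 13).
  v = [1, 2, 12, 8, 3].
Step 2: syndromes of r = [5, 8, 3, 2, 4] (all sums mod 13).
  S_0 = Σ v_i r_i = 1·5 + 2·8 + 12·3 + 8·2 + 3·4 = 85 ≡ 7.
  S_1 = Σ v_i α_i r_i = 1·5·5 + 2·8·8 + 12·4·3 + 8·10·2 + 3·11·4 = 589 ≡ 4.
  α_i^2 mod 13 = [12, 12, 3, 9, 4].
  S_2 = Σ v_i α_i^2 r_i = 1·12·5 + 2·12·8 + 12·3·3 + 8·9·2 + 3·4·4 = 552 ≡ 6.
  S = (7, 4, 6) ≠ 0, so r is not a codeword (an error is present).
Step 3: locate the error. For a single error e at position i, S_ℓ = v_i·e·α_i^ℓ, so α_err = S_1/S_0.
  S_0^{−1} = 7^{−1} = 2 (mod 13), so α_err = 4·2 = 8 ≡ 8 = α_2. Error position i = 2.
  Consistency check: S_2/S_1 = 6·10 = 60 ≡ 8 = α_err ✓ (single-error assumption holds).
Step 4: error magnitude e = S_0/v_2 = S_0·∏_{j≠2}(α_2 − α_j) = 7·7 = 49 ≡ 10 (mod 13).
Step 5: correct position 2: c_2 = r_2 − e = 8 − 10 ≡ 11 (mod 13). Hence c = [5, 11, 3, 2, 4].
  Check: interpolating c through the α_i gives m(x) = 8 + 2·x (degree < 2) with m(α_i) = c_i for every i, so c is indeed a codeword.


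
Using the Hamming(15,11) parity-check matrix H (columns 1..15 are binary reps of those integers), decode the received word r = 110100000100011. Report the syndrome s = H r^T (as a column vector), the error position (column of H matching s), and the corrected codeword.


s = (1, 1, 0, 0)^T, error position = 12, corrected codeword c = 110100000101011

Compute s = H r^T mod 2 one row at a time:
  s_1 = 0 + 0 + 1 + 0 + 0 + 0 + 1 + 1 = 3 ≡ 1 (mod 2).
  s_2 = 1 + 0 + 0 + 0 + 0 + 0 + 1 + 1 = 3 ≡ 1 (mod 2).
  s_3 = 1 + 0 + 0 + 0 + 1 + 0 + 1 + 1 = 4 ≡ 0 (mod 2).
  s_4 = 1 + 0 + 0 + 0 + 0 + 0 + 0 + 1 = 2 ≡ 0 (mod 2).
s = (1, 1, 0, 0)^T — this equals column 12 of H (binary 1100), so error is at position 12.
Correct: flip bit 12 of r = 110100000100011 to get c = 110100000101011.


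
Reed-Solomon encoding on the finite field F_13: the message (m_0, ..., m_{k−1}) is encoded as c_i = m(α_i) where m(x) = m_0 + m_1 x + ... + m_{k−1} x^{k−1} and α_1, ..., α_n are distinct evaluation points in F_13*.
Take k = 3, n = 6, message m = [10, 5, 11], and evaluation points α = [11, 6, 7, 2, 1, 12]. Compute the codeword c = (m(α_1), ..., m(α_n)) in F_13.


c = [5, 7, 12, 12, 0, 3]

Message polynomial: m(x) = 10 + 5·x + 11·x^2 (mod 13).
For each evaluation point α_i, compute m(α_i) mod 13:
  α_1 = 11: Horner steps 11 → 9 → 5, so m(11) = 5.
  α_2 = 6: Horner steps 11 → 6 → 7, so m(6) = 7.
  α_3 = 7: Horner steps 11 → 4 → 12, so m(7) = 12.
  α_4 = 2: Horner steps 11 → 1 → 12, so m(2) = 12.
  α_5 = 1: Horner steps 11 → 3 → 0, so m(1) = 0.
  α_6 = 12: Horner steps 11 → 7 → 3, so m(12) = 3.
Codeword c = [5, 7, 12, 12, 0, 3] ∈ F_13^6.


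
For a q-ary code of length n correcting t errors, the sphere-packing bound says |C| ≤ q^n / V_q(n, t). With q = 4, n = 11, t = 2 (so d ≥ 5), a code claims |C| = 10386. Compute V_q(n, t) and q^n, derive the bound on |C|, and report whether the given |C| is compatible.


V_q(n, t) = 529, q^n = 4194304, Hamming bound = 7928, |C| = 10386 > bound (violated).

Step 1: Compute V_q(n, t) = Σ_{j=0}^2 C(n, j) (q−1)^j.
  j = 0: C(11,0)·(3)^0 = 1·1 = 1.
  j = 1: C(11,1)·(3)^1 = 11·3 = 33.
  j = 2: C(11,2)·(3)^2 = 55·9 = 495.
  V_q(n, t) = 1 + 33 + 495 = 529.
Step 2: q^n = 4^11 = 4194304.
Step 3: Hamming bound ⌊q^n / V_q(n,t)⌋ = ⌊4194304/529⌋ = 7928.
Step 4: Compare |C| = 10386 to 7928: violated.
The claimed |C| lies above the Hamming bound, so no 4-ary code of length 11 with d ≥ 5 can have 10386 codewords.


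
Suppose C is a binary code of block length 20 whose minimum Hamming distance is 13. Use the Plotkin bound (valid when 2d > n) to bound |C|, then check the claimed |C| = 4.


Plotkin bound M ≤ 4; given |C| = 4 ≤ bound (satisfied).

Check applicability: 2d = 26, n = 20.
2d − n = 6 > 0, so Plotkin applies.
Compute d/(2d−n) = 13/6 ≈ 2.1667.
⌊d/(2d−n)⌋ = 2.
Plotkin bound: M ≤ 2·2 = 4.
Given |C| = 4, check: satisfied.
This |C| is at the Plotkin bound.


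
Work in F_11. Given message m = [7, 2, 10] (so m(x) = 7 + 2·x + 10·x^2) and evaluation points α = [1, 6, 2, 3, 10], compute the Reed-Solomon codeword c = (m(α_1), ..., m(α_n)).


c = [8, 5, 7, 4, 4]

Message polynomial: m(x) = 7 + 2·x + 10·x^2 (mod 11).
For each evaluation point α_i, compute m(α_i) mod 11:
  α_1 = 1: Horner steps 10 → 1 → 8, so m(1) = 8.
  α_2 = 6: Horner steps 10 → 7 → 5, so m(6) = 5.
  α_3 = 2: Horner steps 10 → 0 → 7, so m(2) = 7.
  α_4 = 3: Horner steps 10 → 10 → 4, so m(3) = 4.
  α_5 = 10: Horner steps 10 → 3 → 4, so m(10) = 4.
Codeword c = [8, 5, 7, 4, 4] ∈ F_11^5.


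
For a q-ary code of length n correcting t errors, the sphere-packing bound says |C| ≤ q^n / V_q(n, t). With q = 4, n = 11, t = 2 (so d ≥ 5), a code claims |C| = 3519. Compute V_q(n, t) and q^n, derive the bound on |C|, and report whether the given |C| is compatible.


V_q(n, t) = 529, q^n = 4194304, Hamming bound = 7928, |C| = 3519 ≤ bound (satisfied).

Step 1: Compute V_q(n, t) = Σ_{j=0}^2 C(n, j) (q−1)^j.
  j = 0: C(11,0)·(3)^0 = 1·1 = 1.
  j = 1: C(11,1)·(3)^1 = 11·3 = 33.
  j = 2: C(11,2)·(3)^2 = 55·9 = 495.
  V_q(n, t) = 1 + 33 + 495 = 529.
Step 2: q^n = 4^11 = 4194304.
Step 3: Hamming bound ⌊q^n / V_q(n,t)⌋ = ⌊4194304/529⌋ = 7928.
Step 4: Compare |C| = 3519 to 7928: satisfied.
The claimed |C| lies below the Hamming bound.


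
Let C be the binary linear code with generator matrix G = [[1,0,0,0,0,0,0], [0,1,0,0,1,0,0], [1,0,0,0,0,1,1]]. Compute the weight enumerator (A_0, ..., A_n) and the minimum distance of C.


Weight distribution: A_0 = 1, A_1 = 1, A_2 = 2, A_3 = 2, A_4 = 1, A_5 = 1. Minimum distance d = 1.

Enumerate all 2^3 = 8 messages m ∈ F_2^3.
For each, compute codeword c = mG in F_2^7, then tally its weight.
  m = 000 → c = 0000000, weight = 0.
  m = 100 → c = 1000000, weight = 1.
  m = 010 → c = 0100100, weight = 2.
  m = 110 → c = 1100100, weight = 3.
  m = 001 → c = 1000011, weight = 3.
  m = 101 → c = 0000011, weight = 2.
  m = 011 → c = 1100111, weight = 5.
  m = 111 → c = 0100111, weight = 4.
Tally weights:
  weight 0: 1 codewords.
  weight 1: 1 codewords.
  weight 2: 2 codewords.
  weight 3: 2 codewords.
  weight 4: 1 codewords.
  weight 5: 1 codewords.
Minimum distance d = smallest w > 0 with A_w > 0 = 1.
Sanity: Σ A_w = 8 = 2^3 = 8 ✓.


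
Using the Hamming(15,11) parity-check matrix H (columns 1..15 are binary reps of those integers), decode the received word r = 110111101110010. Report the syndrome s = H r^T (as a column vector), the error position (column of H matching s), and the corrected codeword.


s = (0, 1, 0, 1)^T, error position = 5, corrected codeword c = 110101101110010

Compute s = H r^T mod 2 one row at a time:
  s_1 = 0 + 1 + 1 + 1 + 0 + 0 + 1 + 0 = 4 ≡ 0 (mod 2).
  s_2 = 1 + 1 + 1 + 1 + 0 + 0 + 1 + 0 = 5 ≡ 1 (mod 2).
  s_3 = 1 + 0 + 1 + 1 + 1 + 1 + 1 + 0 = 6 ≡ 0 (mod 2).
  s_4 = 1 + 0 + 1 + 1 + 1 + 1 + 0 + 0 = 5 ≡ 1 (mod 2).
s = (0, 1, 0, 1)^T — this equals column 5 of H (binary 0101), so error is at position 5.
Correct: flip bit 5 of r = 110111101110010 to get c = 110101101110010.


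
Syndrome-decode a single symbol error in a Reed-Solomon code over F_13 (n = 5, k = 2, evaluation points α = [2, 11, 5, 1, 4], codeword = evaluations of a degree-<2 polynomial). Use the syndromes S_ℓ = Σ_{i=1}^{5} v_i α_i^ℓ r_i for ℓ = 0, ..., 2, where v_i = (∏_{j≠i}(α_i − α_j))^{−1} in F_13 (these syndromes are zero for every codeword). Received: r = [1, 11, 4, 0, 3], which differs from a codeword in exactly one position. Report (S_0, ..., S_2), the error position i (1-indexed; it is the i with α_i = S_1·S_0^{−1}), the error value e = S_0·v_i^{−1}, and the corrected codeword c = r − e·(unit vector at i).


S = (4, 5, 3), error at position 2, error magnitude e = 1, c = [1, 10, 4, 0, 3].

Step 1: column multipliers v_i = (∏_{j≠i}(α_i − α_j))^{−1} mod 13.
  i = 1 (α = 2): (2−11)(2−5)(2−1)(2−4) = (−9)·(−3)·1·(−2) = −54 ≡ 11, so v_1 = 11^{−1} = 6 (mod 13).
  i = 2 (α = 11): (11−2)(11−5)(11−1)(11−4) = 9·6·10·7 = 3780 ≡ 10, so v_2 = 10^{−1} = 4 (mod 13).
  i = 3 (α = 5): (5−2)(5−11)(5−1)(5−4) = 3·(−6)·4·1 = −72 ≡ 6, so v_3 = 6^{−1} = 11 (mod 13).
  i = 4 (α = 1): (1−2)(1−11)(1−5)(1−4) = (−1)·(−10)·(−4)·(−3) = 120 ≡ 3, so v_4 = 3^{−1} = 9 (mod 13).
  i = 5 (α = 4): (4−2)(4−11)(4−5)(4−1) = 2·(−7)·(−1)·3 = 42 ≡ 3, so v_5 = 3^{−1} = 9 (mod 13).
  v = [6, 4, 11, 9, 9].
Step 2: syndromes of r = [1, 11, 4, 0, 3] (all sums mod 13).
  S_0 = Σ v_i r_i = 6·1 + 4·11 + 11·4 + 9·0 + 9·3 = 121 ≡ 4.
  S_1 = Σ v_i α_i r_i = 6·2·1 + 4·11·11 + 11·5·4 + 9·1·0 + 9·4·3 = 824 ≡ 5.
  α_i^2 mod 13 = [4, 4, 12, 1, 3].
  S_2 = Σ v_i α_i^2 r_i = 6·4·1 + 4·4·11 + 11·12·4 + 9·1·0 + 9·3·3 = 809 ≡ 3.
  S = (4, 5, 3) ≠ 0, so r is not a codeword (an error is present).
Step 3: locate the error. For a single error e at position i, S_ℓ = v_i·e·α_i^ℓ, so α_err = S_1/S_0.
  S_0^{−1} = 4^{−1} = 10 (mod 13), so α_err = 5·10 = 50 ≡ 11 = α_2. Error position i = 2.
  Consistency check: S_2/S_1 = 3·8 = 24 ≡ 11 = α_err ✓ (single-error assumption holds).
Step 4: error magnitude e = S_0/v_2 = S_0·∏_{j≠2}(α_2 − α_j) = 4·10 = 40 ≡ 1 (mod 13).
Step 5: correct position 2: c_2 = r_2 − e = 11 − 1 ≡ 10 (mod 13). Hence c = [1, 10, 4, 0, 3].
  Check: interpolating c through the α_i gives m(x) = 12 + 1·x (degree < 2) with m(α_i) = c_i for every i, so c is indeed a codeword.


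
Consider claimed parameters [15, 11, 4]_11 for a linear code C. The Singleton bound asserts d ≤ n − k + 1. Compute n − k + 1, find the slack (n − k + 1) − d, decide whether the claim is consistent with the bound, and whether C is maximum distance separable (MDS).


Singleton RHS = n − k + 1 = 5, slack = 1, bound satisfied, not MDS.

Singleton bound: d ≤ n − k + 1.
Here n = 15, k = 11, so n − k + 1 = 5.
Given d = 4, check d ≤ 5: YES.
Slack = (n − k + 1) − d = 1.
The code is NOT MDS (slack = 1 > 0).
Description: the claimed parameters are [15, 11, 4]_11; such a code would be non-MDS.


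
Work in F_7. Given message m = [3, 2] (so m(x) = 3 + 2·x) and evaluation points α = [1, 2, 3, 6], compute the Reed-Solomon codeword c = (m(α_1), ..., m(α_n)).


c = [5, 0, 2, 1]

Message polynomial: m(x) = 3 + 2·x (mod 7).
For each evaluation point α_i, compute m(α_i) mod 7:
  α_1 = 1: Horner steps 2 → 5, so m(1) = 5.
  α_2 = 2: Horner steps 2 → 0, so m(2) = 0.
  α_3 = 3: Horner steps 2 → 2, so m(3) = 2.
  α_4 = 6: Horner steps 2 → 1, so m(6) = 1.
Codeword c = [5, 0, 2, 1] ∈ F_7^4.


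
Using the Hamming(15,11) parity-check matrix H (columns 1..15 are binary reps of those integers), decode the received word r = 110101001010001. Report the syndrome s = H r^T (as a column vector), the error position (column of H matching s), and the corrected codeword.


s = (1, 1, 0, 0)^T, error position = 12, corrected codeword c = 110101001011001

Compute s = H r^T mod 2 one row at a time:
  s_1 = 0 + 1 + 0 + 1 + 0 + 0 + 0 + 1 = 3 ≡ 1 (mod 2).
  s_2 = 1 + 0 + 1 + 0 + 0 + 0 + 0 + 1 = 3 ≡ 1 (mod 2).
  s_3 = 1 + 0 + 1 + 0 + 0 + 1 + 0 + 1 = 4 ≡ 0 (mod 2).
  s_4 = 1 + 0 + 0 + 0 + 1 + 1 + 0 + 1 = 4 ≡ 0 (mod 2).
s = (1, 1, 0, 0)^T — this equals column 12 of H (binary 1100), so error is at position 12.
Correct: flip bit 12 of r = 110101001010001 to get c = 110101001011001.


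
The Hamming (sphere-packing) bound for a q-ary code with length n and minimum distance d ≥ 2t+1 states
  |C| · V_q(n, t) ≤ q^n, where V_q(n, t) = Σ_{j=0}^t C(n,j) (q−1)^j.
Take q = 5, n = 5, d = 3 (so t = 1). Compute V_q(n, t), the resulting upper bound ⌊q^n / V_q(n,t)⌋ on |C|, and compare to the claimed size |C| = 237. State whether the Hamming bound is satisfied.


V_q(n, t) = 21, q^n = 3125, Hamming bound = 148, |C| = 237 > bound (violated).

Step 1: Compute V_q(n, t) = Σ_{j=0}^1 C(n, j) (q−1)^j.
  j = 0: C(5,0)·(4)^0 = 1·1 = 1.
  j = 1: C(5,1)·(4)^1 = 5·4 = 20.
  V_q(n, t) = 1 + 20 = 21.
Step 2: q^n = 5^5 = 3125.
Step 3: Hamming bound ⌊q^n / V_q(n,t)⌋ = ⌊3125/21⌋ = 148.
Step 4: Compare |C| = 237 to 148: violated.
The claimed |C| lies above the Hamming bound, so no 5-ary code of length 5 with d ≥ 3 can have 237 codewords.


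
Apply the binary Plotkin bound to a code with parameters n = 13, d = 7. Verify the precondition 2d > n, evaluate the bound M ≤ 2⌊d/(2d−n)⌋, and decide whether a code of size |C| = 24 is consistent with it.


Plotkin bound M ≤ 14; given |C| = 24 > bound (violated).

Check applicability: 2d = 14, n = 13.
2d − n = 1 > 0, so Plotkin applies.
Compute d/(2d−n) = 7/1 ≈ 7.0000.
⌊d/(2d−n)⌋ = 7.
Plotkin bound: M ≤ 2·7 = 14.
Given |C| = 24, check: VIOLATED.
This |C| is above the Plotkin bound, so no binary code with n = 13, d = 7 and 24 codewords exists.


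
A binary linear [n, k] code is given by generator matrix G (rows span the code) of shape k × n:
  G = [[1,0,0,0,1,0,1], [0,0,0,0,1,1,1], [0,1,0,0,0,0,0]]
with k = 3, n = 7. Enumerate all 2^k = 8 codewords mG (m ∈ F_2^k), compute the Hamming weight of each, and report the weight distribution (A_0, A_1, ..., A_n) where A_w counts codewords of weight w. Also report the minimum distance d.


Weight distribution: A_0 = 1, A_1 = 1, A_2 = 1, A_3 = 3, A_4 = 2. Minimum distance d = 1.

Enumerate all 2^3 = 8 messages m ∈ F_2^3.
For each, compute codeword c = mG in F_2^7, then tally its weight.
  m = 000 → c = 0000000, weight = 0.
  m = 100 → c = 1000101, weight = 3.
  m = 010 → c = 0000111, weight = 3.
  m = 110 → c = 1000010, weight = 2.
  m = 001 → c = 0100000, weight = 1.
  m = 101 → c = 1100101, weight = 4.
  m = 011 → c = 0100111, weight = 4.
  m = 111 → c = 1100010, weight = 3.
Tally weights:
  weight 0: 1 codewords.
  weight 1: 1 codewords.
  weight 2: 1 codewords.
  weight 3: 3 codewords.
  weight 4: 2 codewords.
Minimum distance d = smallest w > 0 with A_w > 0 = 1.
Sanity: Σ A_w = 8 = 2^3 = 8 ✓.


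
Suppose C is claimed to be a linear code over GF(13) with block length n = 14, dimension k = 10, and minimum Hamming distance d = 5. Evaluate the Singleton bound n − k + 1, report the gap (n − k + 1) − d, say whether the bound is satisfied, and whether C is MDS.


Singleton RHS = n − k + 1 = 5, slack = 0, bound satisfied, MDS.

Singleton bound: d ≤ n − k + 1.
Here n = 14, k = 10, so n − k + 1 = 5.
Given d = 5, check d ≤ 5: YES.
Slack = (n − k + 1) − d = 0.
The code is MDS (slack = 0).
Description: the claimed parameters are [14, 10, 5]_13; such a code would be MDS (meets Singleton bound).


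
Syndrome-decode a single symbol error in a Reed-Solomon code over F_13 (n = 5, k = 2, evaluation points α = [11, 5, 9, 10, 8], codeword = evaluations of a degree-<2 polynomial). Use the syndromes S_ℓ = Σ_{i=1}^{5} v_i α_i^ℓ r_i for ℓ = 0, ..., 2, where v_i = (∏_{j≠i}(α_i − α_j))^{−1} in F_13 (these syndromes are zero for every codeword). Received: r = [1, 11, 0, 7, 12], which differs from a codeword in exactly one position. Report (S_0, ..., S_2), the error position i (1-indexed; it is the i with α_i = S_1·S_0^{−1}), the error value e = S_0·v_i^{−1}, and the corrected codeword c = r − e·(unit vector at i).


S = (4, 6, 9), error at position 5, error magnitude e = 6, c = [1, 11, 0, 7, 6].

Step 1: column multipliers v_i = (∏_{j≠i}(α_i − α_j))^{−1} mod 13.
  i = 1 (α = 11): (11−5)(11−9)(11−10)(11−8) = 6·2·1·3 = 36 ≡ 10, so v_1 = 10^{−1} = 4 (mod 13).
  i = 2 (α = 5): (5−11)(5−9)(5−10)(5−8) = (−6)·(−4)·(−5)·(−3) = 360 ≡ 9, so v_2 = 9^{−1} = 3 (mod 13).
  i = 3 (α = 9): (9−11)(9−5)(9−10)(9−8) = (−2)·4·(−1)·1 = 8 ≡ 8, so v_3 = 8^{−1} = 5 (mod 13).
  i = 4 (α = 10): (10−11)(10−5)(10−9)(10−8) = (−1)·5·1·2 = −10 ≡ 3, so v_4 = 3^{−1} = 9 (mod 13).
  i = 5 (α = 8): (8−11)(8−5)(8−9)(8−10) = (−3)·3·(−1)·(−2) = −18 ≡ 8, so v_5 = 8^{−1} = 5 (mod 13).
  v = [4, 3, 5, 9, 5].
Step 2: syndromes of r = [1, 11, 0, 7, 12] (all sums mod 13).
  S_0 = Σ v_i r_i = 4·1 + 3·11 + 5·0 + 9·7 + 5·12 = 160 ≡ 4.
  S_1 = Σ v_i α_i r_i = 4·11·1 + 3·5·11 + 5·9·0 + 9·10·7 + 5·8·12 = 1319 ≡ 6.
  α_i^2 mod 13 = [4, 12, 3, 9, 12].
  S_2 = Σ v_i α_i^2 r_i = 4·4·1 + 3·12·11 + 5·3·0 + 9·9·7 + 5·12·12 = 1699 ≡ 9.
  S = (4, 6, 9) ≠ 0, so r is not a codeword (an error is present).
Step 3: locate the error. For a single error e at position i, S_ℓ = v_i·e·α_i^ℓ, so α_err = S_1/S_0.
  S_0^{−1} = 4^{−1} = 10 (mod 13), so α_err = 6·10 = 60 ≡ 8 = α_5. Error position i = 5.
  Consistency check: S_2/S_1 = 9·11 = 99 ≡ 8 = α_err ✓ (single-error assumption holds).
Step 4: error magnitude e = S_0/v_5 = S_0·∏_{j≠5}(α_5 − α_j) = 4·8 = 32 ≡ 6 (mod 13).
Step 5: correct position 5: c_5 = r_5 − e = 12 − 6 ≡ 6 (mod 13). Hence c = [1, 11, 0, 7, 6].
  Check: interpolating c through the α_i gives m(x) = 2 + 7·x (degree < 2) with m(α_i) = c_i for every i, so c is indeed a codeword.
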